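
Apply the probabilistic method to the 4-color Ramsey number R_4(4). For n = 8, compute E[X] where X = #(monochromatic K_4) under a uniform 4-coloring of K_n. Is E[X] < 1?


E[X] = C(8, 4) · 4^{1 − 6} = 70 · 4^{−5} = 70/1024.
As a reduced fraction: E[X] = 35/512 ≈ 0.068359.
Is E[X] < 1? YES.
Since E[X] < 1, there exists a 4-coloring of K_{8} with no monochromatic K_4; hence R_4(4) > 8.

E[X] = 35/512 ≈ 0.068359; E[X] < 1, so R_4(4) > 8.


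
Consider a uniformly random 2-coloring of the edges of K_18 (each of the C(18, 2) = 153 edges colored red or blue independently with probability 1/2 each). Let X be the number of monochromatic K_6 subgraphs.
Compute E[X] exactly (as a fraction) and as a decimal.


Let X = Σ_S X_S over the C(18, 6) = 18564 subsets S of size 6, where X_S = 1 if the K_6 on S is monochromatic.
For a fixed S, the K_6 on S has C(6, 2) = 15 edges. P[all 15 edges red] = (1/2)^15, and likewise for blue, so P[monochromatic] = 2·(1/2)^15 = 2^{1 − 15} = 1/16384.
By linearity of expectation: E[X] = C(18, 6) · 2^{1 − 15} = 18564 · 1/16384 = 4641/4096.
Numerically: E[X] ≈ 1.13306.

E[X] = C(18,6)·2^(1−C(6,2)) = 4641/4096 ≈ 1.13306.


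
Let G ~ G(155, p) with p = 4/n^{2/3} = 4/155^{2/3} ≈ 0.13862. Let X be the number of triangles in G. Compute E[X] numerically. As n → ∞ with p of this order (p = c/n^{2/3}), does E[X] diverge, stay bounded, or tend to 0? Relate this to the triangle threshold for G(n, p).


Number of potential triangles: C(155, 3) = 608685.
Each occurs with probability p³ ≈ (0.13862)³ ≈ 2.6638918e-03.
By linearity: E[X] = C(155, 3)·p³ ≈ 608685 · 2.6638918e-03 ≈ 1621.47097.
Since α = 2/3 < 1, p = c/n^{2/3} ≫ 1/n is above the triangle threshold p ~ 1/n. Asymptotically E[X] ~ (c³/6)·n^{3(1−α)} = (4³/6)·n^{1} → ∞; triangles are abundant w.h.p.

E[X] ≈ 1621.47097; in regime p = Θ(1/n^{2/3}) E[X] diverges (above the triangle threshold p ~ 1/n).


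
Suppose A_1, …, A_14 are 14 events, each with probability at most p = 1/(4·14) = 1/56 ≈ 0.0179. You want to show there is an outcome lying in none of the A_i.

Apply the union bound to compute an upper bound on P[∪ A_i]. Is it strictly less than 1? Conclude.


Union bound: P[∪_{i=1}^{14} A_i] ≤ Σ_i P[A_i] ≤ 14·p = 14·(1/56) = 1/4.
Numerically: 1/4 ≈ 0.2500.
Is 1/4 < 1? YES.
Since P[∪ A_i] ≤ 1/4 < 1, the complement has P[∩ A_i^c] ≥ 1 − 1/4 = 3/4 > 0, so some outcome avoids every A_i.

14·p = 1/4 ≈ 0.2500; existence CERTIFIED by the union bound.


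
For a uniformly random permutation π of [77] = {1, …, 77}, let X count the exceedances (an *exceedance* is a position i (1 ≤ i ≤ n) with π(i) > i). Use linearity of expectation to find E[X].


Write X = Σ_{i=1}^{77} X_i, where X_i = 1_{π(i) > i}.
For each fixed i, π(i) is uniform over {1, …, 77} (marginal of a uniform permutation), so P[π(i) > i] = (n − i)/n. Summing: Σ_{i=1}^{77} (n − i)/n = (0 + 1 + … + 76)/77 = 77(77 − 1)/(2·77) = (77 − 1)/2.
Hence E[X] = Σ_{i=1}^{77} (77 − i)/77 = 38 ≈ 38.000.

E[X] = 38 = 38.000.


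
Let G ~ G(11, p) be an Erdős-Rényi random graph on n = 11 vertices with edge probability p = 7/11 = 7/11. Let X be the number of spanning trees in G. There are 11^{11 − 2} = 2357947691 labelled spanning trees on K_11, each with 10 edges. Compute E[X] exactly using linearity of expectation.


K_11 has 11^{11 − 2} = 2357947691 labelled spanning trees.
For each such spanning tree H, let X_H = 1 if all 10 edges of H are present in G. Then P[X_H = 1] = p^{10} = (7/11)^{10} = 282475249/25937424601.
By linearity: E[X] = Σ_H E[X_H] = 2357947691 · p^{10} = 2357947691 · 282475249/25937424601 = 282475249/11.
Numerically: E[X] ≈ 2.57e+07.

E[X] = 2357947691 · (7/11)^{10} = 282475249/11 ≈ 2.57e+07.


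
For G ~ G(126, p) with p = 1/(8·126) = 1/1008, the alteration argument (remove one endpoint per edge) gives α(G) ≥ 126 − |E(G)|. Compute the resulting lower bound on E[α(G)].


E[|E(G)|] = C(126, 2)·p = 7875 · (1/1008) = 125/16.
E[α(G)] ≥ n − E[|E(G)|] = 126 − 125/16 = 1891/16.
Numerically: ≈ 118.18750.
(This is only a lower bound; the true E[α(G)] may be larger.)

E[α(G)] ≥ 1891/16 ≈ 118.18750.


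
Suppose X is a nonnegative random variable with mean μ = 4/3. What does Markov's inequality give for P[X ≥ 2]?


μ = E[X] = 4/3, a = 2.
Markov: P[X ≥ 2] ≤ μ/a = (4/3)/2 = 2/3.
Numerically: ≈ 0.667.
(Since a = 2 > μ = 1.333, the bound 2/3 is < 1 and informative.)

P[X ≥ 2] ≤ 2/3 ≈ 0.667.


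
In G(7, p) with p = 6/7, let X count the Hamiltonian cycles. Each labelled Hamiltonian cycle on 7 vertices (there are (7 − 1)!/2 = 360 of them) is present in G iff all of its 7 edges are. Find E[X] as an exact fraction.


K_7 has (7 − 1)!/2 = 360 labelled Hamiltonian cycles.
For each such Hamiltonian cycle H, let X_H = 1 if all 7 edges of H are present in G. Then P[X_H = 1] = p^{7} = (6/7)^{7} = 279936/823543.
Summing the indicators: E[X] = Σ_H E[X_H] = 360 · p^{7} = 360 · 279936/823543 = 100776960/823543.
Numerically: E[X] ≈ 122.4.

E[X] = 360 · (6/7)^{7} = 100776960/823543 ≈ 122.4.


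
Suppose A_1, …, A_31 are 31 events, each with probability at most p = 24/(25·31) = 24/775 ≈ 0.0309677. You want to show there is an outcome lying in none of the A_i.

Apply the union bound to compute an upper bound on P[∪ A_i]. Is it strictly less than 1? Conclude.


Union bound: P[∪_{i=1}^{31} A_i] ≤ Σ_i P[A_i] ≤ 31·p = 31·(24/775) = 24/25.
Numerically: 24/25 ≈ 0.9600000.
Is 24/25 < 1? YES.
Since P[∪ A_i] ≤ 24/25 < 1, the complement has P[∩ A_i^c] ≥ 1 − 24/25 = 1/25 > 0, so some outcome avoids every A_i.

31·p = 24/25 ≈ 0.9600000; existence CERTIFIED by the union bound.


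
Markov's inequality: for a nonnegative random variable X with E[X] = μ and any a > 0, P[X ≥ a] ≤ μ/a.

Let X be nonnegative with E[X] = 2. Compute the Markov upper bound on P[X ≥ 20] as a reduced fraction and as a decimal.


μ = E[X] = 2, a = 20.
Markov: P[X ≥ 20] ≤ μ/a = (2)/20 = 1/10.
Numerically: ≈ 0.100.
(Since a = 20 > μ = 2.000, the bound 1/10 is < 1 and informative.)

P[X ≥ 20] ≤ 1/10 ≈ 0.100.


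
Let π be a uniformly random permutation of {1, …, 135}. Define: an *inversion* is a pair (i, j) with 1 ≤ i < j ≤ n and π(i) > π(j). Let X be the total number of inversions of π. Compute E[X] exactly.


Write X = Σ X_I over the C(135, 2) = 9045 pairs i < j, with X_I the indicator of one inversion.
There are 9045 indicators.
For each fixed pair i < j, the values π(i) and π(j) are two distinct elements of {1, …, 135} in uniformly random order; by symmetry P[π(i) > π(j)] = 1/2.
By linearity: E[X] = 9045 · (1/2) = C(135, 2) · (1/2) = 9045/2 = 9045/2 ≈ 4522.50000.

E[X] = 9045/2 = 4522.50000.


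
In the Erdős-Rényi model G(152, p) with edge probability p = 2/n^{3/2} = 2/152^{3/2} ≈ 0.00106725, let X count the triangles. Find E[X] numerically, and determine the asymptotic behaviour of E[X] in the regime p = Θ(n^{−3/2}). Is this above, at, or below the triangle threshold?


Number of potential triangles: C(152, 3) = 573800.
Each occurs with probability p³ ≈ (0.00106725)³ ≈ 1.21560882e-09.
By linearity: E[X] = C(152, 3)·p³ ≈ 573800 · 1.21560882e-09 ≈ 0.000698.
Since α = 3/2 > 1, p = c/n^{3/2} = o(1/n) is below the triangle threshold p ~ 1/n. Asymptotically E[X] ~ (c³/6)·n^{3(1−α)} = (2³/6)·n^{-1.5} → 0, so by Markov's inequality G has no triangles w.h.p.

E[X] ≈ 0.000698; in regime p = Θ(1/n^{3/2}) E[X] tends to 0 (below the triangle threshold p ~ 1/n).


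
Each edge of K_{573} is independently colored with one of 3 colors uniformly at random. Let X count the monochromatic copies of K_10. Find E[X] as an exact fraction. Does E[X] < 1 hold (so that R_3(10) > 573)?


E[X] = C(573, 10) · 3^{1 − 45} = 971597135635805762226 · 3^{−44} = 971597135635805762226/984770902183611232881.
As a reduced fraction: E[X] = 35985079097622435638/36472996377170786403 ≈ 0.9866.
Is E[X] < 1? YES.
Since E[X] < 1, there exists a 3-coloring of K_{573} with no monochromatic K_10; hence R_3(10) > 573.

E[X] = 35985079097622435638/36472996377170786403 ≈ 0.9866; E[X] < 1, so R_3(10) > 573.


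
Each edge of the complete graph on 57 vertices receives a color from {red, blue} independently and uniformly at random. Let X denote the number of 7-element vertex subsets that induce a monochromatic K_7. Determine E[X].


Let X = Σ_S X_S over the C(57, 7) = 264385836 subsets S of size 7, where X_S = 1 if the K_7 on S is monochromatic.
For a fixed S, the K_7 on S has C(7, 2) = 21 edges. P[all 21 edges red] = (1/2)^21, and likewise for blue, so P[monochromatic] = 2·(1/2)^21 = 2^{1 − 21} = 1/1048576.
By linearity: E[X] = C(57, 7) · 2^{1 − 21} = 264385836 · 1/1048576 = 66096459/262144.
Numerically: E[X] ≈ 252.137981.

E[X] = C(57,7)·2^(1−C(7,2)) = 66096459/262144 ≈ 252.137981.


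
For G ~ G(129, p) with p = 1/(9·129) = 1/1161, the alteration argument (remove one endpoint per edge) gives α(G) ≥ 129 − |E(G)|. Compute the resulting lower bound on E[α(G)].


E[|E(G)|] = C(129, 2)·p = 8256 · (1/1161) = 64/9.
E[α(G)] ≥ n − E[|E(G)|] = 129 − 64/9 = 1097/9.
Numerically: ≈ 121.889.
(This is only a lower bound; the true E[α(G)] may be larger.)

E[α(G)] ≥ 1097/9 ≈ 121.889.


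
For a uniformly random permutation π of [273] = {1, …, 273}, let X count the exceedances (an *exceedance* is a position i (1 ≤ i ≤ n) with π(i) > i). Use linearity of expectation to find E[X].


Write X = Σ_{i=1}^{273} X_i, where X_i = 1_{π(i) > i}.
For each fixed i, π(i) is uniform over {1, …, 273} (marginal of a uniform permutation), so P[π(i) > i] = (n − i)/n. Summing: Σ_{i=1}^{273} (n − i)/n = (0 + 1 + … + 272)/273 = 273(273 − 1)/(2·273) = (273 − 1)/2.
Hence E[X] = Σ_{i=1}^{273} (273 − i)/273 = 136 ≈ 136.000.

E[X] = 136 = 136.000.


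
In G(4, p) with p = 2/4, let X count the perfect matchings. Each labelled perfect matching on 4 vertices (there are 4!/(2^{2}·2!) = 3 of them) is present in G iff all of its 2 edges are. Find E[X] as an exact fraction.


K_4 has 4!/(2^{2}·2!) = 3 labelled perfect matchings.
For each such perfect matching H, let X_H = 1 if all 2 edges of H are present in G. Then P[X_H = 1] = p^{2} = (1/2)^{2} = 1/4.
By linearity of expectation: E[X] = Σ_H E[X_H] = 3 · p^{2} = 3 · 1/4 = 3/4.
Numerically: E[X] ≈ 0.75.

E[X] = 3 · (1/2)^{2} = 3/4 ≈ 0.75.


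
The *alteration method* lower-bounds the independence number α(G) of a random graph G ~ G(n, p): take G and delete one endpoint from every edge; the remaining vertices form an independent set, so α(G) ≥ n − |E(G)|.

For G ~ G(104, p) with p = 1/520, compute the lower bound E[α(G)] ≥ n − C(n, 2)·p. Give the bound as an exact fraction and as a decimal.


E[|E(G)|] = C(104, 2)·p = 5356 · (1/520) = 103/10.
E[α(G)] ≥ n − E[|E(G)|] = 104 − 103/10 = 937/10.
Numerically: ≈ 93.7000.
(This is only a lower bound; the true E[α(G)] may be larger.)

E[α(G)] ≥ 937/10 ≈ 93.7000.


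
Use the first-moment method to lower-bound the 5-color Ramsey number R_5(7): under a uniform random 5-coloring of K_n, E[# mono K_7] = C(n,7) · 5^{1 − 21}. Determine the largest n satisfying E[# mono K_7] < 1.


We need C(n, 7) · 5^{1 − 21} < 1, i.e. C(n, 7) < 5^{21 − 1} = 95367431640625.
Check values of n near the boundary:
  n = 337: C(337, 7) = 91989916924632; 91989916924632 < 95367431640625? YES
  n = 338: C(338, 7) = 93935323022736; 93935323022736 < 95367431640625? YES
  n = 339: C(339, 7) = 95915887062372; 95915887062372 < 95367431640625? NO
  n = 340: C(340, 7) = 97932136940560; 97932136940560 < 95367431640625? NO
  n = 341: C(341, 7) = 99984606876440; 99984606876440 < 95367431640625? NO
The largest n with C(n, 7) < 95367431640625 is n = 338 (where E[X] = 93935323022736/95367431640625 ≈ 0.9849833). Hence R_5(7) > 338, i.e. R_5(7) ≥ 339.

Largest n = 338; hence R_5(7) > 338.


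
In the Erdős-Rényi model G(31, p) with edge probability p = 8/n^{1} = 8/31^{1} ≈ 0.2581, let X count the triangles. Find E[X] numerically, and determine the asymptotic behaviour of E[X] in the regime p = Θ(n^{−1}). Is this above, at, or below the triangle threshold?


Number of potential triangles: C(31, 3) = 4495.
Each occurs with probability p³ ≈ (0.2581)³ ≈ 1.718640e-02.
By linearity: E[X] = C(31, 3)·p³ ≈ 4495 · 1.718640e-02 ≈ 77.2529.
Here α = 1, so p = 8/n is exactly at the triangle threshold p ~ 1/n. Asymptotically E[X] → c³/6 = 8³/6 = 256/3 ≈ 85.3333, a bounded constant. In this regime the triangle count is asymptotically Poisson(c³/6).

E[X] ≈ 77.2529; in regime p = Θ(1/n^{1}) E[X] stays bounded (at the triangle threshold p ~ 1/n).


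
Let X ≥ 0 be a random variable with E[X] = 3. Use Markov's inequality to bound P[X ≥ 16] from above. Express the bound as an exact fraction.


μ = E[X] = 3, a = 16.
Markov: P[X ≥ 16] ≤ μ/a = (3)/16 = 3/16.
Numerically: ≈ 0.188.
(Since a = 16 > μ = 3.000, the bound 3/16 is < 1 and informative.)

P[X ≥ 16] ≤ 3/16 ≈ 0.188.


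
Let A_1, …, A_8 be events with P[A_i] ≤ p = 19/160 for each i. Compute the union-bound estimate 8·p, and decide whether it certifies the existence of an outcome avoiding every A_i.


Union bound: P[∪_{i=1}^{8} A_i] ≤ Σ_i P[A_i] ≤ 8·p = 8·(19/160) = 19/20.
Numerically: 19/20 ≈ 0.950.
Is 19/20 < 1? YES.
Since P[∪ A_i] ≤ 19/20 < 1, the complement has P[∩ A_i^c] ≥ 1 − 19/20 = 1/20 > 0, so some outcome avoids every A_i.

8·p = 19/20 ≈ 0.950; existence CERTIFIED by the union bound.


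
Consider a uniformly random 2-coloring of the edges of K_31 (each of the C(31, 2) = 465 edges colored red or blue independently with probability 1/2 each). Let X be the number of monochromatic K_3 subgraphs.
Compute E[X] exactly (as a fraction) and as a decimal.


Let X = Σ_S X_S over the C(31, 3) = 4495 subsets S of size 3, where X_S = 1 if the K_3 on S is monochromatic.
For a fixed S, the K_3 on S has C(3, 2) = 3 edges. P[all 3 edges red] = (1/2)^3, and likewise for blue, so P[monochromatic] = 2·(1/2)^3 = 2^{1 − 3} = 1/4.
Summing: E[X] = C(31, 3) · 2^{1 − 3} = 4495 · 1/4 = 4495/4.
Numerically: E[X] ≈ 1123.750.

E[X] = C(31,3)·2^(1−C(3,2)) = 4495/4 ≈ 1123.750.


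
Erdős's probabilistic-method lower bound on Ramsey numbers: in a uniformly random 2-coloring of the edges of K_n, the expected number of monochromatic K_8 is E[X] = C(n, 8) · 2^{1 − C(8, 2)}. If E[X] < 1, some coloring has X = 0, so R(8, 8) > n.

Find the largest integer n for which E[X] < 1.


We need C(n, 8) · 2^{1 − 28} < 1, i.e. C(n, 8) < 2^{28 − 1} = 134217728.
Check values of n near the boundary:
  n = 38: C(38, 8) = 48903492; 48903492 < 134217728? YES
  n = 39: C(39, 8) = 61523748; 61523748 < 134217728? YES
  n = 40: C(40, 8) = 76904685; 76904685 < 134217728? YES
  n = 41: C(41, 8) = 95548245; 95548245 < 134217728? YES
  n = 42: C(42, 8) = 118030185; 118030185 < 134217728? YES
  n = 43: C(43, 8) = 145008513; 145008513 < 134217728? NO
The largest n with C(n, 8) < 134217728 is n = 42 (where E[X] = 118030185/134217728 ≈ 0.879). Hence R(8, 8) > 42, i.e. R(8, 8) ≥ 43.

Largest n = 42; hence R(8, 8) > 42.


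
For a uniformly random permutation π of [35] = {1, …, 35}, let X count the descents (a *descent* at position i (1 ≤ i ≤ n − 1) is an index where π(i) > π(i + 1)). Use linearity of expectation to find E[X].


Write X = Σ X_I over i = 1, …, 34, with X_I the indicator of one descent.
There are 34 indicators.
For each fixed i, the pair (π(i), π(i+1)) is a uniformly random ordered pair of distinct values from {1, …, 35}; by symmetry P[π(i) > π(i+1)] = 1/2.
By linearity: E[X] = 34 · (1/2) = (35 − 1) · (1/2) = 17 ≈ 17.00000.

E[X] = 17 = 17.00000.


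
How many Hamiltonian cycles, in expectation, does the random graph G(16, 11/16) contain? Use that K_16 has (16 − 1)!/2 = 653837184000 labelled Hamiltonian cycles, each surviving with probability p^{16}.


K_16 has (16 − 1)!/2 = 653837184000 labelled Hamiltonian cycles.
For each such Hamiltonian cycle H, let X_H = 1 if all 16 edges of H are present in G. Then P[X_H = 1] = p^{16} = (11/16)^{16} = 45949729863572161/18446744073709551616.
Summing the indicators: E[X] = Σ_H E[X_H] = 653837184000 · p^{16} = 653837184000 · 45949729863572161/18446744073709551616 = 29339494120662818290072875/18014398509481984.
Numerically: E[X] ≈ 1.63e+09.

E[X] = 653837184000 · (11/16)^{16} = 29339494120662818290072875/18014398509481984 ≈ 1.63e+09.


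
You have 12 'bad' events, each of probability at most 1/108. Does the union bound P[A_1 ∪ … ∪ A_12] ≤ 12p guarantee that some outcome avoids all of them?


Union bound: P[∪_{i=1}^{12} A_i] ≤ Σ_i P[A_i] ≤ 12·p = 12·(1/108) = 1/9.
Numerically: 1/9 ≈ 0.1111111.
Is 1/9 < 1? YES.
Since P[∪ A_i] ≤ 1/9 < 1, the complement has P[∩ A_i^c] ≥ 1 − 1/9 = 8/9 > 0, so some outcome avoids every A_i.

12·p = 1/9 ≈ 0.1111111; existence CERTIFIED by the union bound.


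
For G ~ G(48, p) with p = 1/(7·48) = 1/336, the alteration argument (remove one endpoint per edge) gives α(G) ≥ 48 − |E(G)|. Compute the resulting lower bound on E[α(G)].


E[|E(G)|] = C(48, 2)·p = 1128 · (1/336) = 47/14.
E[α(G)] ≥ n − E[|E(G)|] = 48 − 47/14 = 625/14.
Numerically: ≈ 44.6429.
(This is only a lower bound; the true E[α(G)] may be larger.)

E[α(G)] ≥ 625/14 ≈ 44.6429.


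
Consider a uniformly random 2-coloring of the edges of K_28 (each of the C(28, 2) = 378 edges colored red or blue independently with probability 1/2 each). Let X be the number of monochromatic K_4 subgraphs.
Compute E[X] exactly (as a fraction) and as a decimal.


Let X = Σ_S X_S over the C(28, 4) = 20475 subsets S of size 4, where X_S = 1 if the K_4 on S is monochromatic.
For a fixed S, the K_4 on S has C(4, 2) = 6 edges. P[all 6 edges red] = (1/2)^6, and likewise for blue, so P[monochromatic] = 2·(1/2)^6 = 2^{1 − 6} = 1/32.
By linearity of expectation: E[X] = C(28, 4) · 2^{1 − 6} = 20475 · 1/32 = 20475/32.
Numerically: E[X] ≈ 639.8438.

E[X] = C(28,4)·2^(1−C(4,2)) = 20475/32 ≈ 639.8438.


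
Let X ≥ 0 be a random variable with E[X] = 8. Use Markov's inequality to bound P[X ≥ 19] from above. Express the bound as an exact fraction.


μ = E[X] = 8, a = 19.
Markov: P[X ≥ 19] ≤ μ/a = (8)/19 = 8/19.
Numerically: ≈ 0.421.
(Since a = 19 > μ = 8.000, the bound 8/19 is < 1 and informative.)

P[X ≥ 19] ≤ 8/19 ≈ 0.421.


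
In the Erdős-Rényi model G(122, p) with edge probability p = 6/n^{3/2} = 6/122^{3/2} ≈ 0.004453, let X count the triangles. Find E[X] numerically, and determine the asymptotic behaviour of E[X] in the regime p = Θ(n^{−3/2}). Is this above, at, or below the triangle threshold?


Number of potential triangles: C(122, 3) = 295240.
Each occurs with probability p³ ≈ (0.004453)³ ≈ 8.827435e-08.
By linearity: E[X] = C(122, 3)·p³ ≈ 295240 · 8.827435e-08 ≈ 0.0261.
Since α = 3/2 > 1, p = c/n^{3/2} = o(1/n) is below the triangle threshold p ~ 1/n. Asymptotically E[X] ~ (c³/6)·n^{3(1−α)} = (6³/6)·n^{-1.5} → 0, so by Markov's inequality G has no triangles w.h.p.

E[X] ≈ 0.0261; in regime p = Θ(1/n^{3/2}) E[X] tends to 0 (below the triangle threshold p ~ 1/n).


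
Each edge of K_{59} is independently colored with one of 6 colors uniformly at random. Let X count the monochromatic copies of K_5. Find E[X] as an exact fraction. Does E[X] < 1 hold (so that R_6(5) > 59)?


E[X] = C(59, 5) · 6^{1 − 10} = 5006386 · 6^{−9} = 5006386/10077696.
As a reduced fraction: E[X] = 2503193/5038848 ≈ 0.49678.
Is E[X] < 1? YES.
Since E[X] < 1, there exists a 6-coloring of K_{59} with no monochromatic K_5; hence R_6(5) > 59.

E[X] = 2503193/5038848 ≈ 0.49678; E[X] < 1, so R_6(5) > 59.


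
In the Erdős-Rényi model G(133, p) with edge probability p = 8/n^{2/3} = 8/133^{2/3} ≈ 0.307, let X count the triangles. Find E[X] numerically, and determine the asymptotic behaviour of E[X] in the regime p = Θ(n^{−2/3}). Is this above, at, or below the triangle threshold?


Number of potential triangles: C(133, 3) = 383306.
Each occurs with probability p³ ≈ (0.307)³ ≈ 2.89445e-02.
By linearity: E[X] = C(133, 3)·p³ ≈ 383306 · 2.89445e-02 ≈ 11094.617.
Since α = 2/3 < 1, p = c/n^{2/3} ≫ 1/n is above the triangle threshold p ~ 1/n. Asymptotically E[X] ~ (c³/6)·n^{3(1−α)} = (8³/6)·n^{1} → ∞; triangles are abundant w.h.p.

E[X] ≈ 11094.617; in regime p = Θ(1/n^{2/3}) E[X] diverges (above the triangle threshold p ~ 1/n).


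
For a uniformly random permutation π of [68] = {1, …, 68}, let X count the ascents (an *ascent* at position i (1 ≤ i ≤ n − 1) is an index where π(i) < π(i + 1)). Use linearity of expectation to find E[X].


Write X = Σ X_I over i = 1, …, 67, with X_I the indicator of one ascent.
There are 67 indicators.
For each fixed i, the pair (π(i), π(i+1)) is a uniformly random ordered pair of distinct values from {1, …, 68}; by symmetry P[π(i) < π(i+1)] = 1/2.
By linearity: E[X] = 67 · (1/2) = (68 − 1) · (1/2) = 67/2 ≈ 33.50000.

E[X] = 67/2 = 33.50000.


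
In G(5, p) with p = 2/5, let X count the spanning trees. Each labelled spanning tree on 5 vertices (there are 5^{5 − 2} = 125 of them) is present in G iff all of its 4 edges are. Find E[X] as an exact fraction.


K_5 has 5^{5 − 2} = 125 labelled spanning trees.
For each such spanning tree H, let X_H = 1 if all 4 edges of H are present in G. Then P[X_H = 1] = p^{4} = (2/5)^{4} = 16/625.
By linearity of expectation: E[X] = Σ_H E[X_H] = 125 · p^{4} = 125 · 16/625 = 16/5.
Numerically: E[X] ≈ 3.2.

E[X] = 125 · (2/5)^{4} = 16/5 ≈ 3.2.


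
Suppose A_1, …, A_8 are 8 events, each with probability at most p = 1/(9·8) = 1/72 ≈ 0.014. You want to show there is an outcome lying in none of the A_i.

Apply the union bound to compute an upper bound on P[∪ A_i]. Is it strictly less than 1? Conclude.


Union bound: P[∪_{i=1}^{8} A_i] ≤ Σ_i P[A_i] ≤ 8·p = 8·(1/72) = 1/9.
Numerically: 1/9 ≈ 0.111.
Is 1/9 < 1? YES.
Since P[∪ A_i] ≤ 1/9 < 1, the complement has P[∩ A_i^c] ≥ 1 − 1/9 = 8/9 > 0, so some outcome avoids every A_i.

8·p = 1/9 ≈ 0.111; existence CERTIFIED by the union bound.


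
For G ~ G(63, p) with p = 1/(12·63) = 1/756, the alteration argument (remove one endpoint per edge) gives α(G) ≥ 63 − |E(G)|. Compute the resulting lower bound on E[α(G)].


E[|E(G)|] = C(63, 2)·p = 1953 · (1/756) = 31/12.
E[α(G)] ≥ n − E[|E(G)|] = 63 − 31/12 = 725/12.
Numerically: ≈ 60.41667.
(This is only a lower bound; the true E[α(G)] may be larger.)

E[α(G)] ≥ 725/12 ≈ 60.41667.


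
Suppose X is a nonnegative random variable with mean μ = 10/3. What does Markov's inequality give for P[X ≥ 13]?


μ = E[X] = 10/3, a = 13.
Markov: P[X ≥ 13] ≤ μ/a = (10/3)/13 = 10/39.
Numerically: ≈ 0.2564.
(Since a = 13 > μ = 3.3333, the bound 10/39 is < 1 and informative.)

P[X ≥ 13] ≤ 10/39 ≈ 0.2564.


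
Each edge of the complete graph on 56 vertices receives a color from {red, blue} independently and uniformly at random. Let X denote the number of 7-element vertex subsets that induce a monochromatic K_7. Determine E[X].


Let X = Σ_S X_S over the C(56, 7) = 231917400 subsets S of size 7, where X_S = 1 if the K_7 on S is monochromatic.
For a fixed S, the K_7 on S has C(7, 2) = 21 edges. P[all 21 edges red] = (1/2)^21, and likewise for blue, so P[monochromatic] = 2·(1/2)^21 = 2^{1 − 21} = 1/1048576.
By linearity of expectation: E[X] = C(56, 7) · 2^{1 − 21} = 231917400 · 1/1048576 = 28989675/131072.
Numerically: E[X] ≈ 221.174.

E[X] = C(56,7)·2^(1−C(7,2)) = 28989675/131072 ≈ 221.174.


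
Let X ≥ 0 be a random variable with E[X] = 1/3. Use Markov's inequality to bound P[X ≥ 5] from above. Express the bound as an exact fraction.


μ = E[X] = 1/3, a = 5.
Markov: P[X ≥ 5] ≤ μ/a = (1/3)/5 = 1/15.
Numerically: ≈ 0.06667.
(Since a = 5 > μ = 0.33333, the bound 1/15 is < 1 and informative.)

P[X ≥ 5] ≤ 1/15 ≈ 0.06667.


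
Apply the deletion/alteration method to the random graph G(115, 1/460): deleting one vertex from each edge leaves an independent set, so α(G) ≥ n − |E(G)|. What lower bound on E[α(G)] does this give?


E[|E(G)|] = C(115, 2)·p = 6555 · (1/460) = 57/4.
E[α(G)] ≥ n − E[|E(G)|] = 115 − 57/4 = 403/4.
Numerically: ≈ 100.750.
(This is only a lower bound; the true E[α(G)] may be larger.)

E[α(G)] ≥ 403/4 ≈ 100.750.


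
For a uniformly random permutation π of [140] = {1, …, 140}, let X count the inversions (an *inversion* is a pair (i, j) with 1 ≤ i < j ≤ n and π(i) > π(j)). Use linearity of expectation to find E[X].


Write X = Σ X_I over the C(140, 2) = 9730 pairs i < j, with X_I the indicator of one inversion.
There are 9730 indicators.
For each fixed pair i < j, the values π(i) and π(j) are two distinct elements of {1, …, 140} in uniformly random order; by symmetry P[π(i) > π(j)] = 1/2.
By linearity: E[X] = 9730 · (1/2) = C(140, 2) · (1/2) = 9730/2 = 4865 ≈ 4865.000000.

E[X] = 4865 = 4865.000000.


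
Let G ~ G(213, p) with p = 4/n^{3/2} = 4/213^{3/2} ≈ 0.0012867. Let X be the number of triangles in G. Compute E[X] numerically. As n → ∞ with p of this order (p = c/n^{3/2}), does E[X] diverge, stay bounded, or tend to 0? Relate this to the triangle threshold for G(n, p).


Number of potential triangles: C(213, 3) = 1587986.
Each occurs with probability p³ ≈ (0.0012867)³ ≈ 2.1304520e-09.
By linearity: E[X] = C(213, 3)·p³ ≈ 1587986 · 2.1304520e-09 ≈ 0.00338.
Since α = 3/2 > 1, p = c/n^{3/2} = o(1/n) is below the triangle threshold p ~ 1/n. Asymptotically E[X] ~ (c³/6)·n^{3(1−α)} = (4³/6)·n^{-1.5} → 0, so by Markov's inequality G has no triangles w.h.p.

E[X] ≈ 0.00338; in regime p = Θ(1/n^{3/2}) E[X] tends to 0 (below the triangle threshold p ~ 1/n).


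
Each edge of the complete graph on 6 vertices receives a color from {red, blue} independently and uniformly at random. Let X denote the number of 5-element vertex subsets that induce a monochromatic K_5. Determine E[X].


Let X = Σ_S X_S over the C(6, 5) = 6 subsets S of size 5, where X_S = 1 if the K_5 on S is monochromatic.
For a fixed S, the K_5 on S has C(5, 2) = 10 edges. P[all 10 edges red] = (1/2)^10, and likewise for blue, so P[monochromatic] = 2·(1/2)^10 = 2^{1 − 10} = 1/512.
By linearity of expectation: E[X] = C(6, 5) · 2^{1 − 10} = 6 · 1/512 = 3/256.
Numerically: E[X] ≈ 0.012.

E[X] = C(6,5)·2^(1−C(5,2)) = 3/256 ≈ 0.012.


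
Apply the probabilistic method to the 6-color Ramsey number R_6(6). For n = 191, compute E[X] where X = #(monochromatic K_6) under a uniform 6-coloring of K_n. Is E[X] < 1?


E[X] = C(191, 6) · 6^{1 − 15} = 62291483793 · 6^{−14} = 62291483793/78364164096.
As a reduced fraction: E[X] = 6921275977/8707129344 ≈ 0.7949.
Is E[X] < 1? YES.
Since E[X] < 1, there exists a 6-coloring of K_{191} with no monochromatic K_6; hence R_6(6) > 191.

E[X] = 6921275977/8707129344 ≈ 0.7949; E[X] < 1, so R_6(6) > 191.


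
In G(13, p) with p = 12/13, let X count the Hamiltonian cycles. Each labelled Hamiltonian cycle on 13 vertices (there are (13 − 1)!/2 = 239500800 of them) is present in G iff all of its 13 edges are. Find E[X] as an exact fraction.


K_13 has (13 − 1)!/2 = 239500800 labelled Hamiltonian cycles.
For each such Hamiltonian cycle H, let X_H = 1 if all 13 edges of H are present in G. Then P[X_H = 1] = p^{13} = (12/13)^{13} = 106993205379072/302875106592253.
By linearity: E[X] = Σ_H E[X_H] = 239500800 · p^{13} = 239500800 · 106993205379072/302875106592253 = 25624958282852047257600/302875106592253.
Numerically: E[X] ≈ 8.4606e+07.

E[X] = 239500800 · (12/13)^{13} = 25624958282852047257600/302875106592253 ≈ 8.4606e+07.


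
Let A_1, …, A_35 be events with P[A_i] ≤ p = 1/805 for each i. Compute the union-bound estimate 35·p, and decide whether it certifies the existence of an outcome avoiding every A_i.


Union bound: P[∪_{i=1}^{35} A_i] ≤ Σ_i P[A_i] ≤ 35·p = 35·(1/805) = 1/23.
Numerically: 1/23 ≈ 0.0435.
Is 1/23 < 1? YES.
Since P[∪ A_i] ≤ 1/23 < 1, the complement has P[∩ A_i^c] ≥ 1 − 1/23 = 22/23 > 0, so some outcome avoids every A_i.

35·p = 1/23 ≈ 0.0435; existence CERTIFIED by the union bound.


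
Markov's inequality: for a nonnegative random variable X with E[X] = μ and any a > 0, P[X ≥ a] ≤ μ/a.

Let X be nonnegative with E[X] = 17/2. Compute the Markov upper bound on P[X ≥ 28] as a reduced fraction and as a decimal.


μ = E[X] = 17/2, a = 28.
Markov: P[X ≥ 28] ≤ μ/a = (17/2)/28 = 17/56.
Numerically: ≈ 0.303571.
(Since a = 28 > μ = 8.500000, the bound 17/56 is < 1 and informative.)

P[X ≥ 28] ≤ 17/56 ≈ 0.303571.


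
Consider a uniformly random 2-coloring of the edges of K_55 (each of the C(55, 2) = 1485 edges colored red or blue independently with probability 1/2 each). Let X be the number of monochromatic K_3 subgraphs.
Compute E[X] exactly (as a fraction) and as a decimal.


Let X = Σ_S X_S over the C(55, 3) = 26235 subsets S of size 3, where X_S = 1 if the K_3 on S is monochromatic.
For a fixed S, the K_3 on S has C(3, 2) = 3 edges. P[all 3 edges red] = (1/2)^3, and likewise for blue, so P[monochromatic] = 2·(1/2)^3 = 2^{1 − 3} = 1/4.
Summing: E[X] = C(55, 3) · 2^{1 − 3} = 26235 · 1/4 = 26235/4.
Numerically: E[X] ≈ 6558.75000.

E[X] = C(55,3)·2^(1−C(3,2)) = 26235/4 ≈ 6558.75000.


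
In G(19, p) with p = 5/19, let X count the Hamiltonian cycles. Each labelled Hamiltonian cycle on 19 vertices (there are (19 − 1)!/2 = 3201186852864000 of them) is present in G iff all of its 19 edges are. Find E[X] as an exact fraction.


K_19 has (19 − 1)!/2 = 3201186852864000 labelled Hamiltonian cycles.
For each such Hamiltonian cycle H, let X_H = 1 if all 19 edges of H are present in G. Then P[X_H = 1] = p^{19} = (5/19)^{19} = 19073486328125/1978419655660313589123979.
Summing the indicators: E[X] = Σ_H E[X_H] = 3201186852864000 · p^{19} = 3201186852864000 · 19073486328125/1978419655660313589123979 = 61057793671875000000000000000/1978419655660313589123979.
Numerically: E[X] ≈ 30862.

E[X] = 3201186852864000 · (5/19)^{19} = 61057793671875000000000000000/1978419655660313589123979 ≈ 30862.


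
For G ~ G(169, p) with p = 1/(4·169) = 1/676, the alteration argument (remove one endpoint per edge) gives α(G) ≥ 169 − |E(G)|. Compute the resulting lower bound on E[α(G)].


E[|E(G)|] = C(169, 2)·p = 14196 · (1/676) = 21.
E[α(G)] ≥ n − E[|E(G)|] = 169 − 21 = 148.
Numerically: ≈ 148.000.
(This is only a lower bound; the true E[α(G)] may be larger.)

E[α(G)] ≥ 148 ≈ 148.000.


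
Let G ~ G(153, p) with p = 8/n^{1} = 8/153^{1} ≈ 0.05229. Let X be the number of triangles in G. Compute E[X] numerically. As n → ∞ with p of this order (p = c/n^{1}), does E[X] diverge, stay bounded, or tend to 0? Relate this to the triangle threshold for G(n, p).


Number of potential triangles: C(153, 3) = 585276.
Each occurs with probability p³ ≈ (0.05229)³ ≈ 1.429538e-04.
By linearity: E[X] = C(153, 3)·p³ ≈ 585276 · 1.429538e-04 ≈ 83.6674.
Here α = 1, so p = 8/n is exactly at the triangle threshold p ~ 1/n. Asymptotically E[X] → c³/6 = 8³/6 = 256/3 ≈ 85.3333, a bounded constant. In this regime the triangle count is asymptotically Poisson(c³/6).

E[X] ≈ 83.6674; in regime p = Θ(1/n^{1}) E[X] stays bounded (at the triangle threshold p ~ 1/n).


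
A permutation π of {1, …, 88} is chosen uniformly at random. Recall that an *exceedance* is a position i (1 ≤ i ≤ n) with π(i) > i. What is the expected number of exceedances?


Write X = Σ_{i=1}^{88} X_i, where X_i = 1_{π(i) > i}.
For each fixed i, π(i) is uniform over {1, …, 88} (marginal of a uniform permutation), so P[π(i) > i] = (n − i)/n. Summing: Σ_{i=1}^{88} (n − i)/n = (0 + 1 + … + 87)/88 = 88(88 − 1)/(2·88) = (88 − 1)/2.
Hence E[X] = Σ_{i=1}^{88} (88 − i)/88 = 87/2 ≈ 43.50000.

E[X] = 87/2 = 43.50000.


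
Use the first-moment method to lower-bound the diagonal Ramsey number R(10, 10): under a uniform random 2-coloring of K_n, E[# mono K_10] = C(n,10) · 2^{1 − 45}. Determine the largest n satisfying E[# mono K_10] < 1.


We need C(n, 10) · 2^{1 − 45} < 1, i.e. C(n, 10) < 2^{45 − 1} = 17592186044416.
Check values of n near the boundary:
  n = 99: C(99, 10) = 15579278510796; 15579278510796 < 17592186044416? YES
  n = 100: C(100, 10) = 17310309456440; 17310309456440 < 17592186044416? YES
  n = 101: C(101, 10) = 19212541264840; 19212541264840 < 17592186044416? NO
The largest n with C(n, 10) < 17592186044416 is n = 100 (where E[X] = 2163788682055/2199023255552 ≈ 0.98398). Hence R(10, 10) > 100, i.e. R(10, 10) ≥ 101.

Largest n = 100; hence R(10, 10) > 100.


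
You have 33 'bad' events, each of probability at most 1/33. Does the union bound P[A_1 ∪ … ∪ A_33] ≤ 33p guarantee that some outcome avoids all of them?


Union bound: P[∪_{i=1}^{33} A_i] ≤ Σ_i P[A_i] ≤ 33·p = 33·(1/33) = 1.
Numerically: 1 ≈ 1.0000000.
Is 1 < 1? NO.
Since the bound 1 is ≥ 1, the union bound is uninformative here; it does NOT by itself certify existence.

33·p = 1 ≈ 1.0000000; existence NOT certified by the union bound.


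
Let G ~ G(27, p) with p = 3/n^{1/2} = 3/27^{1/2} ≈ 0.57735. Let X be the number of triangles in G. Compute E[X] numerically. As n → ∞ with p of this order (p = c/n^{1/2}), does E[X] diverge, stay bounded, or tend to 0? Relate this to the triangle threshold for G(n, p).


Number of potential triangles: C(27, 3) = 2925.
Each occurs with probability p³ ≈ (0.57735)³ ≈ 1.92450090e-01.
By linearity: E[X] = C(27, 3)·p³ ≈ 2925 · 1.92450090e-01 ≈ 562.916512.
Since α = 1/2 < 1, p = c/n^{1/2} ≫ 1/n is above the triangle threshold p ~ 1/n. Asymptotically E[X] ~ (c³/6)·n^{3(1−α)} = (3³/6)·n^{1.5} → ∞; triangles are abundant w.h.p.

E[X] ≈ 562.916512; in regime p = Θ(1/n^{1/2}) E[X] diverges (above the triangle threshold p ~ 1/n).


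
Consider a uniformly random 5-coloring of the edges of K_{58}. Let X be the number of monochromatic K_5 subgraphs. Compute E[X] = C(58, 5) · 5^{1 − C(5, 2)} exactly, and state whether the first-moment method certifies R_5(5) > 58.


E[X] = C(58, 5) · 5^{1 − 10} = 4582116 · 5^{−9} = 4582116/1953125.
As a reduced fraction: E[X] = 4582116/1953125 ≈ 2.346043.
Is E[X] < 1? NO.
Since E[X] ≥ 1, the first-moment bound is inconclusive at n = 58; it does NOT by itself certify R_5(5) > 58.

E[X] = 4582116/1953125 ≈ 2.346043; E[X] ≥ 1; first-moment method inconclusive here.


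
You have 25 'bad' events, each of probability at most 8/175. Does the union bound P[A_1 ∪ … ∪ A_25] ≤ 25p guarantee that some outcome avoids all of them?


Union bound: P[∪_{i=1}^{25} A_i] ≤ Σ_i P[A_i] ≤ 25·p = 25·(8/175) = 8/7.
Numerically: 8/7 ≈ 1.1429.
Is 8/7 < 1? NO.
Since the bound 8/7 is ≥ 1, the union bound is uninformative here; it does NOT by itself certify existence.

25·p = 8/7 ≈ 1.1429; existence NOT certified by the union bound.


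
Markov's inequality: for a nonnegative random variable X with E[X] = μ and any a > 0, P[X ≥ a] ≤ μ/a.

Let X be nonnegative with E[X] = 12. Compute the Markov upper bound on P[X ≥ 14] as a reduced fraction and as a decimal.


μ = E[X] = 12, a = 14.
Markov: P[X ≥ 14] ≤ μ/a = (12)/14 = 6/7.
Numerically: ≈ 0.8571.
(Since a = 14 > μ = 12.0000, the bound 6/7 is < 1 and informative.)

P[X ≥ 14] ≤ 6/7 ≈ 0.8571.


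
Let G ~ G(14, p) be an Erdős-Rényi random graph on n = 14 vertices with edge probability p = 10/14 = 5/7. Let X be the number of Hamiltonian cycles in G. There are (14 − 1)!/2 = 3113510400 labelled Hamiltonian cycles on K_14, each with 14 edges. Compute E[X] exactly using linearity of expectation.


K_14 has (14 − 1)!/2 = 3113510400 labelled Hamiltonian cycles.
For each such Hamiltonian cycle H, let X_H = 1 if all 14 edges of H are present in G. Then P[X_H = 1] = p^{14} = (5/7)^{14} = 6103515625/678223072849.
By linearity of expectation: E[X] = Σ_H E[X_H] = 3113510400 · p^{14} = 3113510400 · 6103515625/678223072849 = 2714765625000000000/96889010407.
Numerically: E[X] ≈ 2.8019e+07.

E[X] = 3113510400 · (5/7)^{14} = 2714765625000000000/96889010407 ≈ 2.8019e+07.


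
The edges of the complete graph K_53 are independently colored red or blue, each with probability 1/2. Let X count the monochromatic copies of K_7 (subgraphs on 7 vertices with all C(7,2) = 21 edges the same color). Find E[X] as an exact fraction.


Let X = Σ_S X_S over the C(53, 7) = 154143080 subsets S of size 7, where X_S = 1 if the K_7 on S is monochromatic.
For a fixed S, the K_7 on S has C(7, 2) = 21 edges. P[all 21 edges red] = (1/2)^21, and likewise for blue, so P[monochromatic] = 2·(1/2)^21 = 2^{1 − 21} = 1/1048576.
By linearity of expectation: E[X] = C(53, 7) · 2^{1 − 21} = 154143080 · 1/1048576 = 19267885/131072.
Numerically: E[X] ≈ 147.002.

E[X] = C(53,7)·2^(1−C(7,2)) = 19267885/131072 ≈ 147.002.


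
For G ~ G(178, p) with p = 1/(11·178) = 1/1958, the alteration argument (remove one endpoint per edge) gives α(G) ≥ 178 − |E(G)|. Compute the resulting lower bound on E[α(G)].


E[|E(G)|] = C(178, 2)·p = 15753 · (1/1958) = 177/22.
E[α(G)] ≥ n − E[|E(G)|] = 178 − 177/22 = 3739/22.
Numerically: ≈ 169.954545.
(This is only a lower bound; the true E[α(G)] may be larger.)

E[α(G)] ≥ 3739/22 ≈ 169.954545.


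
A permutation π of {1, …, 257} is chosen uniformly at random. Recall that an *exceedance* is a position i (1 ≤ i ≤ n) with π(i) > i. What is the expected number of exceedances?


Write X = Σ_{i=1}^{257} X_i, where X_i = 1_{π(i) > i}.
For each fixed i, π(i) is uniform over {1, …, 257} (marginal of a uniform permutation), so P[π(i) > i] = (n − i)/n. Summing: Σ_{i=1}^{257} (n − i)/n = (0 + 1 + … + 256)/257 = 257(257 − 1)/(2·257) = (257 − 1)/2.
Hence E[X] = Σ_{i=1}^{257} (257 − i)/257 = 128 ≈ 128.000000.

E[X] = 128 = 128.000000.


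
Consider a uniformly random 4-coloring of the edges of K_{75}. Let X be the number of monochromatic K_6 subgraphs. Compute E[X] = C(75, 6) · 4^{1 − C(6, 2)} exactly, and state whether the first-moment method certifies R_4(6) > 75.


E[X] = C(75, 6) · 4^{1 − 15} = 201359550 · 4^{−14} = 201359550/268435456.
As a reduced fraction: E[X] = 100679775/134217728 ≈ 0.7501.
Is E[X] < 1? YES.
Since E[X] < 1, there exists a 4-coloring of K_{75} with no monochromatic K_6; hence R_4(6) > 75.

E[X] = 100679775/134217728 ≈ 0.7501; E[X] < 1, so R_4(6) > 75.


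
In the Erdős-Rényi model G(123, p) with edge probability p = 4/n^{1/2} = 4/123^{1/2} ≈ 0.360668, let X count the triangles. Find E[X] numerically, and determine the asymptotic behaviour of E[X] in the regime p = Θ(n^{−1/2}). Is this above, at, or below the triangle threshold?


Number of potential triangles: C(123, 3) = 302621.
Each occurs with probability p³ ≈ (0.360668)³ ≈ 4.69161436e-02.
By linearity: E[X] = C(123, 3)·p³ ≈ 302621 · 4.69161436e-02 ≈ 14197.810290.
Since α = 1/2 < 1, p = c/n^{1/2} ≫ 1/n is above the triangle threshold p ~ 1/n. Asymptotically E[X] ~ (c³/6)·n^{3(1−α)} = (4³/6)·n^{1.5} → ∞; triangles are abundant w.h.p.

E[X] ≈ 14197.810290; in regime p = Θ(1/n^{1/2}) E[X] diverges (above the triangle threshold p ~ 1/n).


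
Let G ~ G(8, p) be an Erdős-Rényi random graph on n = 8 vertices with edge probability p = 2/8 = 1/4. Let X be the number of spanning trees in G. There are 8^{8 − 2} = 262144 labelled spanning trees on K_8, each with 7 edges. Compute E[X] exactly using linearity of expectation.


K_8 has 8^{8 − 2} = 262144 labelled spanning trees.
For each such spanning tree H, let X_H = 1 if all 7 edges of H are present in G. Then P[X_H = 1] = p^{7} = (1/4)^{7} = 1/16384.
Summing the indicators: E[X] = Σ_H E[X_H] = 262144 · p^{7} = 262144 · 1/16384 = 16.
Numerically: E[X] ≈ 16.

E[X] = 262144 · (1/4)^{7} = 16 ≈ 16.
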